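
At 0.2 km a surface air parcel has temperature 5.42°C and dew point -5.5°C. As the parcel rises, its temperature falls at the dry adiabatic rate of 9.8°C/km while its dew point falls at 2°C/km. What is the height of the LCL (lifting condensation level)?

1.6 km

T and T_d converge at 9.8 − 2 = 7.8°C per km
Height above start = (5.42 − (-5.5)) / 7.8 = 1.4 km
LCL altitude = 200 m + 1400 m = 1600 m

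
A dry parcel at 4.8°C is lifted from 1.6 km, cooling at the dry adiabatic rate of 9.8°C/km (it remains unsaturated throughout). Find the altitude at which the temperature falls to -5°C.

Height above start = (4.8 − (-5)) / 9.8 = 1 km
Altitude = 1600 m + 1000 m = 2600 m

2.6 km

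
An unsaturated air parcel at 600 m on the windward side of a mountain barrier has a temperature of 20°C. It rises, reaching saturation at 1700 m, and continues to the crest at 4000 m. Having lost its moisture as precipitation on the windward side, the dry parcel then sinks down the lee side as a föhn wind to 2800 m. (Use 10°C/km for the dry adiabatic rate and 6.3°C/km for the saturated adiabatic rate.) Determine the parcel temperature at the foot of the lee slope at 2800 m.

Dry to 1700 m: -10 × 1.1 km = -11°C, so T = 9°C.
Saturated to 4000 m: -6.3 × 2.3 km = -14.49°C, so T = -5.49°C.
Dry descent to 2800 m: +10 × 1.2 km = +12°C, so T = 6.51°C.

6.51°C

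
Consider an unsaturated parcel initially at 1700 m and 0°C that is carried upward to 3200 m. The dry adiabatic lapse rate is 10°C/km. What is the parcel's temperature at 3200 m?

From 1700 m to 3200 m (dry adiabatic): cools by 10 × 1.5 = 15°C, giving -15°C.

-15°C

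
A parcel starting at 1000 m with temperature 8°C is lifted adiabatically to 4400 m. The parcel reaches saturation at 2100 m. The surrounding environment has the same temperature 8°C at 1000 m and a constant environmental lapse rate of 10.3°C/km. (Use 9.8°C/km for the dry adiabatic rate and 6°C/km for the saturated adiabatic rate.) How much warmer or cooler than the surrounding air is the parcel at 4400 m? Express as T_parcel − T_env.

Parcel:
  From 1000 m to 2100 m (dry): cools by 9.8 × 1.1 = 10.78°C, giving -2.78°C.
  From 2100 m to 4400 m (saturated): cools by 6 × 2.3 = 13.8°C, giving -16.58°C.
Environment:
  From 1000 m to 4400 m (environment): cools by 10.3 × 3.4 = 35.02°C, giving -27.02°C.
T_parcel − T_env = -16.58 − (-27.02) = +10.44°C

+10.44°C (parcel warmer than environment)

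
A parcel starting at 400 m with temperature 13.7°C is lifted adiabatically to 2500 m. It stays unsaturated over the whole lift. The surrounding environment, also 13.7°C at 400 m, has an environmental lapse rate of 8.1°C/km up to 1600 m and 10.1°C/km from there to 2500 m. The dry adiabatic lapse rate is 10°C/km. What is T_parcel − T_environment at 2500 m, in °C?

Parcel:
  From 400 m to 2500 m (dry): cools by 10 × 2.1 = 21°C, giving -7.3°C.
Environment:
  From 400 m to 1600 m (environment, lower layer): cools by 8.1 × 1.2 = 9.72°C, giving 3.98°C.
  From 1600 m to 2500 m (environment, upper layer): cools by 10.1 × 0.9 = 9.09°C, giving -5.11°C.
T_parcel − T_env = -7.3 − (-5.11) = -2.19°C

-2.19°C (parcel cooler than environment)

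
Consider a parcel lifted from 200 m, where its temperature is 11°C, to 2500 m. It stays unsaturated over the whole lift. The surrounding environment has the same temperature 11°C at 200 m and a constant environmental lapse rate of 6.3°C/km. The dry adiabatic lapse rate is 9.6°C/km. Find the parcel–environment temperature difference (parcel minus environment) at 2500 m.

Parcel:
  From 200 m to 2500 m (dry): cools by 9.6 × 2.3 = 22.08°C, giving -11.08°C.
Environment:
  From 200 m to 2500 m (environment): cools by 6.3 × 2.3 = 14.49°C, giving -3.49°C.
T_parcel − T_env = -11.08 − (-3.49) = -7.59°C

-7.59°C (parcel cooler than environment)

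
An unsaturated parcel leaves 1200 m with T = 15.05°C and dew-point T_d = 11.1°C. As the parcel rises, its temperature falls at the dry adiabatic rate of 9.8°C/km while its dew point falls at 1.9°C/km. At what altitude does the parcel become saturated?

1700 m

T and T_d converge at 9.8 − 1.9 = 7.9°C per km
Height above start = (15.05 − 11.1) / 7.9 = 0.5 km
LCL altitude = 1200 m + 500 m = 1700 m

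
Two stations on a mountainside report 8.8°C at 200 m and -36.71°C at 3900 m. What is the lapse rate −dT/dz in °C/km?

12.3°C/km

Γ = −ΔT/Δz = (8.8 − (-36.71)) / (3900 − 200) m
  = 45.51°C / 3.7 km = 12.3°C/km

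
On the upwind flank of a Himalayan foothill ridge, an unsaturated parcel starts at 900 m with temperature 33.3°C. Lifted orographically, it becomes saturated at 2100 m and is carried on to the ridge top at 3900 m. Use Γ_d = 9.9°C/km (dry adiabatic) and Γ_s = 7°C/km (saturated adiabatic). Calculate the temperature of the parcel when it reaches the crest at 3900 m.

900 → 2100 m (dry, 9.9°C/km): ΔT = -9.9 × 1.2 = -11.88°C → T = 21.42°C
2100 → 3900 m (saturated, 7°C/km): ΔT = -7 × 1.8 = -12.6°C → T = 8.82°C

8.82°C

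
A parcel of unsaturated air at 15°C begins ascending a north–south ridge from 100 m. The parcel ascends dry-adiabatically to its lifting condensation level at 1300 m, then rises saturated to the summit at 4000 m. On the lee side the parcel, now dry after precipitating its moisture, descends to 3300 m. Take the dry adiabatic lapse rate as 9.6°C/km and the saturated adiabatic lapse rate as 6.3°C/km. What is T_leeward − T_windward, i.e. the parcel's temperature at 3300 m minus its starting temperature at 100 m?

100 → 1300 m (dry, 9.6°C/km): ΔT = -9.6 × 1.2 = -11.52°C → T = 3.48°C
1300 → 4000 m (saturated, 6.3°C/km): ΔT = -6.3 × 2.7 = -17.01°C → T = -13.53°C
4000 → 3300 m (dry descent, 9.6°C/km): ΔT = +9.6 × 0.7 = +6.72°C → T = -6.81°C
Net change vs windward start: -6.81 − 15 = -21.81°C

-21.81°C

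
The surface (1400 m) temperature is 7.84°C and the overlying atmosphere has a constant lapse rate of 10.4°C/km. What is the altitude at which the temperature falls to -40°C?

6000 m

Height above start = (7.84 − (-40)) / 10.4 = 4.6 km
Altitude = 1400 m + 4600 m = 6000 m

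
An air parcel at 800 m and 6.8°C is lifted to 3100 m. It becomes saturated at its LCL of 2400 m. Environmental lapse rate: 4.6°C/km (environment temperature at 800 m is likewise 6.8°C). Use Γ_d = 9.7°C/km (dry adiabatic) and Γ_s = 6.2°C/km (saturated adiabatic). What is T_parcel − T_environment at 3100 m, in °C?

-9.28°C (parcel cooler than environment)

Parcel:
  Dry to 2400 m: -9.7 × 1.6 km = -15.52°C, so T = -8.72°C.
  Saturated to 3100 m: -6.2 × 0.7 km = -4.34°C, so T = -13.06°C.
Environment:
  Environment to 3100 m: -4.6 × 2.3 km = -10.58°C, so T = -3.78°C.
T_parcel − T_env = -13.06 − (-3.78) = -9.28°C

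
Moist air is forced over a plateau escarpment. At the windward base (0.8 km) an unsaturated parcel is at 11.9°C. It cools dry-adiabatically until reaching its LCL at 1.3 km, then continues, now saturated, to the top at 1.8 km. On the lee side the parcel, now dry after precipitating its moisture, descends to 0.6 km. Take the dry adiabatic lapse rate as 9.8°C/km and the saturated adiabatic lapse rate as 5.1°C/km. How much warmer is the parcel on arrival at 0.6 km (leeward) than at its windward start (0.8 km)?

+4.31°C

800–1300 m, dry: Δz = 0.5 km ⇒ ΔT = -4.9°C; T = 7°C
1300–1800 m, saturated: Δz = 0.5 km ⇒ ΔT = -2.55°C; T = 4.45°C
1800–600 m, dry descent: Δz = 1.2 km ⇒ ΔT = +11.76°C; T = 16.21°C
Net change vs windward start: 16.21 − 11.9 = +4.31°C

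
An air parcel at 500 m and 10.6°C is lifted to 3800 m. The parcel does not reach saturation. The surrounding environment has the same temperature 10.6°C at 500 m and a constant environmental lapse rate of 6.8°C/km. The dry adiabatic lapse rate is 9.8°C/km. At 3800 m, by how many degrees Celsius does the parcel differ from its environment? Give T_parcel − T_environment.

Parcel:
  Dry to 3800 m: -9.8 × 3.3 km = -32.34°C, so T = -21.74°C.
Environment:
  Environment to 3800 m: -6.8 × 3.3 km = -22.44°C, so T = -11.84°C.
T_parcel − T_env = -21.74 − (-11.84) = -9.9°C

-9.9°C (parcel cooler than environment)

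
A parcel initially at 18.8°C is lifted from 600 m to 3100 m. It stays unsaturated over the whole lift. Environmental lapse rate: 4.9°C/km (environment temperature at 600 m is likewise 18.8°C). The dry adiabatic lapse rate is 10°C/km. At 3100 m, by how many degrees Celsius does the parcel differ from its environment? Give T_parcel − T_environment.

Parcel:
  From 600 m to 3100 m (dry): cools by 10 × 2.5 = 25°C, giving -6.2°C.
Environment:
  From 600 m to 3100 m (environment): cools by 4.9 × 2.5 = 12.25°C, giving 6.55°C.
T_parcel − T_env = -6.2 − 6.55 = -12.75°C

-12.75°C (parcel cooler than environment)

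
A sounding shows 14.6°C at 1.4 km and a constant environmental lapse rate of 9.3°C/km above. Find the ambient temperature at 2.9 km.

From 1400 m to 2900 m (environmental): cools by 9.3 × 1.5 = 13.95°C, giving 0.65°C.

0.65°C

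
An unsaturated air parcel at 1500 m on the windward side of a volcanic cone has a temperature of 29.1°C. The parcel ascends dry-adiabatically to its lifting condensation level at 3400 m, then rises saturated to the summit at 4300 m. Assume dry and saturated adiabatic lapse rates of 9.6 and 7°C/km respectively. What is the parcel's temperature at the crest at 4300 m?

4.56°C

From 1500 m to 3400 m (dry): cools by 9.6 × 1.9 = 18.24°C, giving 10.86°C.
From 3400 m to 4300 m (saturated): cools by 7 × 0.9 = 6.3°C, giving 4.56°C.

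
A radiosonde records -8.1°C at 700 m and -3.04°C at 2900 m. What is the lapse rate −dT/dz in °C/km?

-2.3°C/km

Γ = −ΔT/Δz = (-8.1 − (-3.04)) / (2900 − 700) m
  = -5.06°C / 2.2 km = -2.3°C/km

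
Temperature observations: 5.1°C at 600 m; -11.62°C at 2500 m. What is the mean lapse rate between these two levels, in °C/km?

Γ = −ΔT/Δz = (5.1 − (-11.62)) / (2500 − 600) m
  = 16.72°C / 1.9 km = 8.8°C/km

8.8°C/km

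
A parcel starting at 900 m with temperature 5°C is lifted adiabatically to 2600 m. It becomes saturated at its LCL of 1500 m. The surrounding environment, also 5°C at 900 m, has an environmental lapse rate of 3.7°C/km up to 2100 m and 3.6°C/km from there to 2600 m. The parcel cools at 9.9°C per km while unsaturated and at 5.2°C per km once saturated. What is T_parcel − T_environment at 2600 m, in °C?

-5.42°C (parcel cooler than environment)

Parcel:
  From 900 m to 1500 m (dry): cools by 9.9 × 0.6 = 5.94°C, giving -0.94°C.
  From 1500 m to 2600 m (saturated): cools by 5.2 × 1.1 = 5.72°C, giving -6.66°C.
Environment:
  From 900 m to 2100 m (environment, lower layer): cools by 3.7 × 1.2 = 4.44°C, giving 0.56°C.
  From 2100 m to 2600 m (environment, upper layer): cools by 3.6 × 0.5 = 1.8°C, giving -1.24°C.
T_parcel − T_env = -6.66 − (-1.24) = -5.42°C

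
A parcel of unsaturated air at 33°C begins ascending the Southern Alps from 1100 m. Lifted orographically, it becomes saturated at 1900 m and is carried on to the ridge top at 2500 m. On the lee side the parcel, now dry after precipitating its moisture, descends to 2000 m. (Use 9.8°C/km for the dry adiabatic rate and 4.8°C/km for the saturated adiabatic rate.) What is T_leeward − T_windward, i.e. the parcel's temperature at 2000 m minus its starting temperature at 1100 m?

From 1100 m to 1900 m (dry): cools by 9.8 × 0.8 = 7.84°C, giving 25.16°C.
From 1900 m to 2500 m (saturated): cools by 4.8 × 0.6 = 2.88°C, giving 22.28°C.
From 2500 m to 2000 m (dry descent): warms by 9.8 × 0.5 = 4.9°C, giving 27.18°C.
Net change vs windward start: 27.18 − 33 = -5.82°C

-5.82°C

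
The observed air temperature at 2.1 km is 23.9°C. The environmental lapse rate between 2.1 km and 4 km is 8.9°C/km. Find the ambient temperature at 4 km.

2100 → 4000 m (environmental, 8.9°C/km): ΔT = -8.9 × 1.9 = -16.91°C → T = 6.99°C

6.99°C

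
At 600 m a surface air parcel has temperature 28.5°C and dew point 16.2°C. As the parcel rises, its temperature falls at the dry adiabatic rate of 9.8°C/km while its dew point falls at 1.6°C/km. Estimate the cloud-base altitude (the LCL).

T and T_d converge at 9.8 − 1.6 = 8.2°C per km
Height above start = (28.5 − 16.2) / 8.2 = 1.5 km
LCL altitude = 600 m + 1500 m = 2100 m

2100 m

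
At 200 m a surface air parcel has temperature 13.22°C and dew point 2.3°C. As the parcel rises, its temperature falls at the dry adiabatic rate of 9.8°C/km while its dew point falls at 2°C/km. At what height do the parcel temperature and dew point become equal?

T and T_d converge at 9.8 − 2 = 7.8°C per km
Height above start = (13.22 − 2.3) / 7.8 = 1.4 km
LCL altitude = 200 m + 1400 m = 1600 m

1600 m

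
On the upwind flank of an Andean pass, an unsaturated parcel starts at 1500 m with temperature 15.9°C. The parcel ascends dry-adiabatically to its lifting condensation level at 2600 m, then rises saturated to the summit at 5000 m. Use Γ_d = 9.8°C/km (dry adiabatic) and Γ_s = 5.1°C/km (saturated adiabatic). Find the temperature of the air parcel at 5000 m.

-7.12°C

1500 → 2600 m (dry, 9.8°C/km): ΔT = -9.8 × 1.1 = -10.78°C → T = 5.12°C
2600 → 5000 m (saturated, 5.1°C/km): ΔT = -5.1 × 2.4 = -12.24°C → T = -7.12°C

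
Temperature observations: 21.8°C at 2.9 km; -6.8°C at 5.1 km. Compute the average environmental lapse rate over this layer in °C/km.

13°C/km

Γ = −ΔT/Δz = (21.8 − (-6.8)) / (5100 − 2900) m
  = 28.6°C / 2.2 km = 13°C/km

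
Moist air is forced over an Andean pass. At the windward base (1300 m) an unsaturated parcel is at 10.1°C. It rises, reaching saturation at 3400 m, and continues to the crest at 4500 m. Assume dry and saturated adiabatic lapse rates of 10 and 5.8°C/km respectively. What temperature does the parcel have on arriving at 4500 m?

1300 → 3400 m (dry, 10°C/km): ΔT = -10 × 2.1 = -21°C → T = -10.9°C
3400 → 4500 m (saturated, 5.8°C/km): ΔT = -5.8 × 1.1 = -6.38°C → T = -17.28°C

-17.28°C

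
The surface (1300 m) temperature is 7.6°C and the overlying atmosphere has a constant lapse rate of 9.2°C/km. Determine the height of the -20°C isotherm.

4300 m

Height above start = (7.6 − (-20)) / 9.2 = 3 km
Altitude = 1300 m + 3000 m = 4300 m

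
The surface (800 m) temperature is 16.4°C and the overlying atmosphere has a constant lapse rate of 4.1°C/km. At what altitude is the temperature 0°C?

4800 m

Height above start = (16.4 − 0) / 4.1 = 4 km
Altitude = 800 m + 4000 m = 4800 m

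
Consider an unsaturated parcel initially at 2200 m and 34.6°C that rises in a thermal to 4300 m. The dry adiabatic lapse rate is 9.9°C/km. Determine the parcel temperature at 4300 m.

13.81°C

From 2200 m to 4300 m (dry adiabatic): cools by 9.9 × 2.1 = 20.79°C, giving 13.81°C.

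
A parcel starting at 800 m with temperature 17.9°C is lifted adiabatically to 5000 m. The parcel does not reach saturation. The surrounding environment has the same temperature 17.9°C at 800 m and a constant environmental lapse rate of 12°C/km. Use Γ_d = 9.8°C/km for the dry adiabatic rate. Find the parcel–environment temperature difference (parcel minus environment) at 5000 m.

+9.24°C (parcel warmer than environment)

Parcel:
  800 → 5000 m (dry, 9.8°C/km): ΔT = -9.8 × 4.2 = -41.16°C → T = -23.26°C
Environment:
  800 → 5000 m (environment, 12°C/km): ΔT = -12 × 4.2 = -50.4°C → T = -32.5°C
T_parcel − T_env = -23.26 − (-32.5) = +9.24°C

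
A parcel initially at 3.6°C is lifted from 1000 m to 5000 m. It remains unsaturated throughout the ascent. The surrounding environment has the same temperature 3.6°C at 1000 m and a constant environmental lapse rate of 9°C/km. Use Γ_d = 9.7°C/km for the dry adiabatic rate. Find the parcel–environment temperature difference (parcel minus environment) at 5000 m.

-2.8°C (parcel cooler than environment)

Parcel:
  From 1000 m to 5000 m (dry): cools by 9.7 × 4 = 38.8°C, giving -35.2°C.
Environment:
  From 1000 m to 5000 m (environment): cools by 9 × 4 = 36°C, giving -32.4°C.
T_parcel − T_env = -35.2 − (-32.4) = -2.8°C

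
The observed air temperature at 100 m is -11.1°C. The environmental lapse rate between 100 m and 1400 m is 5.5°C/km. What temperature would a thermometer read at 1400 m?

From 100 m to 1400 m (environmental): cools by 5.5 × 1.3 = 7.15°C, giving -18.25°C.

-18.25°C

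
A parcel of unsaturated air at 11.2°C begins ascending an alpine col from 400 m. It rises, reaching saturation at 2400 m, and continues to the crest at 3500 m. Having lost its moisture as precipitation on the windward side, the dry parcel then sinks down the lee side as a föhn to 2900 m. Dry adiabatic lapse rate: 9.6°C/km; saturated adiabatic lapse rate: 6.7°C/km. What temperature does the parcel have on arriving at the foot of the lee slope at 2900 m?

400 → 2400 m (dry, 9.6°C/km): ΔT = -9.6 × 2 = -19.2°C → T = -8°C
2400 → 3500 m (saturated, 6.7°C/km): ΔT = -6.7 × 1.1 = -7.37°C → T = -15.37°C
3500 → 2900 m (dry descent, 9.6°C/km): ΔT = +9.6 × 0.6 = +5.76°C → T = -9.61°C

-9.61°C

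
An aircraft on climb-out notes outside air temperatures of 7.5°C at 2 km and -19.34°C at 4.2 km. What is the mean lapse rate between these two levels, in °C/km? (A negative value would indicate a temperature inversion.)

Γ = −ΔT/Δz = (7.5 − (-19.34)) / (4200 − 2000) m
  = 26.84°C / 2.2 km = 12.2°C/km

12.2°C/km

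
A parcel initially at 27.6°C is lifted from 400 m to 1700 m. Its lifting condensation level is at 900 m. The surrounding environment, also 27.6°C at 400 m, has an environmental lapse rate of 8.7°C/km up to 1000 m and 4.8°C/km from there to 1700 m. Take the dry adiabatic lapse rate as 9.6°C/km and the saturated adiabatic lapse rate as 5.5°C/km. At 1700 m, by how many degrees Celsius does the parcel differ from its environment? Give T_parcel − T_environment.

-0.62°C (parcel cooler than environment)

Parcel:
  From 400 m to 900 m (dry): cools by 9.6 × 0.5 = 4.8°C, giving 22.8°C.
  From 900 m to 1700 m (saturated): cools by 5.5 × 0.8 = 4.4°C, giving 18.4°C.
Environment:
  From 400 m to 1000 m (environment, lower layer): cools by 8.7 × 0.6 = 5.22°C, giving 22.38°C.
  From 1000 m to 1700 m (environment, upper layer): cools by 4.8 × 0.7 = 3.36°C, giving 19.02°C.
T_parcel − T_env = 18.4 − 19.02 = -0.62°C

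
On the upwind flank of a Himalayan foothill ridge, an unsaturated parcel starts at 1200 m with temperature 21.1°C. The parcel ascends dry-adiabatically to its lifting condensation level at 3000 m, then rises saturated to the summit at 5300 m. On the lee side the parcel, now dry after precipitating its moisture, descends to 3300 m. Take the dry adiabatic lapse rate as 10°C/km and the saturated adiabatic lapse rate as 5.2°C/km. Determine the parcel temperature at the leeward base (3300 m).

1200 → 3000 m (dry, 10°C/km): ΔT = -10 × 1.8 = -18°C → T = 3.1°C
3000 → 5300 m (saturated, 5.2°C/km): ΔT = -5.2 × 2.3 = -11.96°C → T = -8.86°C
5300 → 3300 m (dry descent, 10°C/km): ΔT = +10 × 2 = +20°C → T = 11.14°C

11.14°C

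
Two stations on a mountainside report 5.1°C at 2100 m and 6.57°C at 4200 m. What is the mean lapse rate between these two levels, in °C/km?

Γ = −ΔT/Δz = (5.1 − 6.57) / (4200 − 2100) m
  = -1.47°C / 2.1 km = -0.7°C/km

-0.7°C/km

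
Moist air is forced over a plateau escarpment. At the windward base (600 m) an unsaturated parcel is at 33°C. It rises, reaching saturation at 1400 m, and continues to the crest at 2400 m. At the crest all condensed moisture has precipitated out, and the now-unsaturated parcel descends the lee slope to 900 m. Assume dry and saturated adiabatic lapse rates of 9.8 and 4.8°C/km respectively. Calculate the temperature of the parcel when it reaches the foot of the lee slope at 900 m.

35.06°C

600–1400 m, dry: Δz = 0.8 km ⇒ ΔT = -7.84°C; T = 25.16°C
1400–2400 m, saturated: Δz = 1 km ⇒ ΔT = -4.8°C; T = 20.36°C
2400–900 m, dry descent: Δz = 1.5 km ⇒ ΔT = +14.7°C; T = 35.06°C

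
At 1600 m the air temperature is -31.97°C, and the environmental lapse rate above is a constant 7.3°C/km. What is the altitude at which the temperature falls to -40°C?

2700 m

Height above start = (-31.97 − (-40)) / 7.3 = 1.1 km
Altitude = 1600 m + 1100 m = 2700 m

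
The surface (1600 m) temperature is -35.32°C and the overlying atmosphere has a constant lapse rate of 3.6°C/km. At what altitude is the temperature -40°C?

2900 m

Height above start = (-35.32 − (-40)) / 3.6 = 1.3 km
Altitude = 1600 m + 1300 m = 2900 m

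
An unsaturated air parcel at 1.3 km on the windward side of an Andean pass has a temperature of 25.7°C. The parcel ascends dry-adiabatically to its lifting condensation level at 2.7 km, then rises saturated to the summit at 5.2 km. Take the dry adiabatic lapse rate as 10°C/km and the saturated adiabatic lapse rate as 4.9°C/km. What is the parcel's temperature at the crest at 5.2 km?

Dry to 2700 m: -10 × 1.4 km = -14°C, so T = 11.7°C.
Saturated to 5200 m: -4.9 × 2.5 km = -12.25°C, so T = -0.55°C.

-0.55°C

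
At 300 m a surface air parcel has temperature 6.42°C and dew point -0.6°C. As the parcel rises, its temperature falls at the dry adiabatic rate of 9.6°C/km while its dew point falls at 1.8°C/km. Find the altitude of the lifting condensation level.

1200 m

T and T_d converge at 9.6 − 1.8 = 7.8°C per km
Height above start = (6.42 − (-0.6)) / 7.8 = 0.9 km
LCL altitude = 300 m + 900 m = 1200 m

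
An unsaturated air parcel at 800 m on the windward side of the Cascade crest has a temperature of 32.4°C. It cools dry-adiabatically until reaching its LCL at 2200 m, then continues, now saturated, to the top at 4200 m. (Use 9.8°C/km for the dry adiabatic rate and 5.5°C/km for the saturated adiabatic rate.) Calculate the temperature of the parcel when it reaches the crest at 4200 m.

800 → 2200 m (dry, 9.8°C/km): ΔT = -9.8 × 1.4 = -13.72°C → T = 18.68°C
2200 → 4200 m (saturated, 5.5°C/km): ΔT = -5.5 × 2 = -11°C → T = 7.68°C

7.68°C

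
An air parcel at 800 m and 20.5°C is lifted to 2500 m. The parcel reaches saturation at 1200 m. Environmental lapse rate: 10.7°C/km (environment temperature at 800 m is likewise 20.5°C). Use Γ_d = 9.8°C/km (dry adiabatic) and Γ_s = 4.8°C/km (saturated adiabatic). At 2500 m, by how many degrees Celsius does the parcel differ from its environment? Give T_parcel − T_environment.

Parcel:
  800 → 1200 m (dry, 9.8°C/km): ΔT = -9.8 × 0.4 = -3.92°C → T = 16.58°C
  1200 → 2500 m (saturated, 4.8°C/km): ΔT = -4.8 × 1.3 = -6.24°C → T = 10.34°C
Environment:
  800 → 2500 m (environment, 10.7°C/km): ΔT = -10.7 × 1.7 = -18.19°C → T = 2.31°C
T_parcel − T_env = 10.34 − 2.31 = +8.03°C

+8.03°C (parcel warmer than environment)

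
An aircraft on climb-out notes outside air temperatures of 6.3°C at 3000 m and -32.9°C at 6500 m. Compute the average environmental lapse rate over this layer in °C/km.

11.2°C/km

Γ = −ΔT/Δz = (6.3 − (-32.9)) / (6500 − 3000) m
  = 39.2°C / 3.5 km = 11.2°C/km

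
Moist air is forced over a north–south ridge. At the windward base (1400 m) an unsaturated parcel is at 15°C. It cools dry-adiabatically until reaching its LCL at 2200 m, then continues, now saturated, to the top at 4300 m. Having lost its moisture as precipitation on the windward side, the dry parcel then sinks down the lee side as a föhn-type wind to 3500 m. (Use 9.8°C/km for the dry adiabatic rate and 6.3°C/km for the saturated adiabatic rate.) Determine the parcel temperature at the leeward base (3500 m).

Dry to 2200 m: -9.8 × 0.8 km = -7.84°C, so T = 7.16°C.
Saturated to 4300 m: -6.3 × 2.1 km = -13.23°C, so T = -6.07°C.
Dry descent to 3500 m: +9.8 × 0.8 km = +7.84°C, so T = 1.77°C.

1.77°C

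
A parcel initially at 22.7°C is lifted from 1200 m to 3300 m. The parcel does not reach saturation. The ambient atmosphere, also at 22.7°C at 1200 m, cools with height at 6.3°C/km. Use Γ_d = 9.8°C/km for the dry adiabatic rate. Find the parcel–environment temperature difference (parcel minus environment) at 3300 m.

-7.35°C (parcel cooler than environment)

Parcel:
  Dry to 3300 m: -9.8 × 2.1 km = -20.58°C, so T = 2.12°C.
Environment:
  Environment to 3300 m: -6.3 × 2.1 km = -13.23°C, so T = 9.47°C.
T_parcel − T_env = 2.12 − 9.47 = -7.35°C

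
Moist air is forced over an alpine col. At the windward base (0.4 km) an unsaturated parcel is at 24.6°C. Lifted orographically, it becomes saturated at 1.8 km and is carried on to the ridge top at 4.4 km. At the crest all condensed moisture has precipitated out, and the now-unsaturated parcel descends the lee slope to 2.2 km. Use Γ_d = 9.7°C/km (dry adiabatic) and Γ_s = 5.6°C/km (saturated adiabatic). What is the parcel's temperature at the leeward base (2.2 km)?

Dry to 1800 m: -9.7 × 1.4 km = -13.58°C, so T = 11.02°C.
Saturated to 4400 m: -5.6 × 2.6 km = -14.56°C, so T = -3.54°C.
Dry descent to 2200 m: +9.7 × 2.2 km = +21.34°C, so T = 17.8°C.

17.8°C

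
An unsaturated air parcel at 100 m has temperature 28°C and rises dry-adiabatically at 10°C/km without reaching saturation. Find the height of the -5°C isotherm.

Height above start = (28 − (-5)) / 10 = 3.3 km
Altitude = 100 m + 3300 m = 3400 m

3400 m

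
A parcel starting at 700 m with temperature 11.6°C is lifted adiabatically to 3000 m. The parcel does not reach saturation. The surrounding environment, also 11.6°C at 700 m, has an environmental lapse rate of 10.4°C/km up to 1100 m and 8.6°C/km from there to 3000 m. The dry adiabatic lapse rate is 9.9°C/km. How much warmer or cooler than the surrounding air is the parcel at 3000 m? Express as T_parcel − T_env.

Parcel:
  Dry to 3000 m: -9.9 × 2.3 km = -22.77°C, so T = -11.17°C.
Environment:
  Environment, lower layer to 1100 m: -10.4 × 0.4 km = -4.16°C, so T = 7.44°C.
  Environment, upper layer to 3000 m: -8.6 × 1.9 km = -16.34°C, so T = -8.9°C.
T_parcel − T_env = -11.17 − (-8.9) = -2.27°C

-2.27°C (parcel cooler than environment)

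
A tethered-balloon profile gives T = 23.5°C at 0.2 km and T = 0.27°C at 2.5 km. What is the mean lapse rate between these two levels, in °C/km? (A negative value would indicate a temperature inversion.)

10.1°C/km

Γ = −ΔT/Δz = (23.5 − 0.27) / (2500 − 200) m
  = 23.23°C / 2.3 km = 10.1°C/km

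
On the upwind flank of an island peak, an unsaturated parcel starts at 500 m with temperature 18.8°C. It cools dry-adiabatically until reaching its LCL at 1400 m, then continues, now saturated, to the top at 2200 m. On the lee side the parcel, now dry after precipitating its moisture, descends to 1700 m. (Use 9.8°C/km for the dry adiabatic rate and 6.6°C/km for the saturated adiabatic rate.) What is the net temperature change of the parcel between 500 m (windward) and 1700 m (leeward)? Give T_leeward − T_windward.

-9.2°C

Dry to 1400 m: -9.8 × 0.9 km = -8.82°C, so T = 9.98°C.
Saturated to 2200 m: -6.6 × 0.8 km = -5.28°C, so T = 4.7°C.
Dry descent to 1700 m: +9.8 × 0.5 km = +4.9°C, so T = 9.6°C.
Net change vs windward start: 9.6 − 18.8 = -9.2°C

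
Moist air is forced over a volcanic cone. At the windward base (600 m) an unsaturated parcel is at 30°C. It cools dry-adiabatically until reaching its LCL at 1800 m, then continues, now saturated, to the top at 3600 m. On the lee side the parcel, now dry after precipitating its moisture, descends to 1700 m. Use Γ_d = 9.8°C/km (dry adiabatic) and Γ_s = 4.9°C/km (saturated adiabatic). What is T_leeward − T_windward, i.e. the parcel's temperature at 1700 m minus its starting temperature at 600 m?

-1.96°C

600–1800 m, dry: Δz = 1.2 km ⇒ ΔT = -11.76°C; T = 18.24°C
1800–3600 m, saturated: Δz = 1.8 km ⇒ ΔT = -8.82°C; T = 9.42°C
3600–1700 m, dry descent: Δz = 1.9 km ⇒ ΔT = +18.62°C; T = 28.04°C
Net change vs windward start: 28.04 − 30 = -1.96°C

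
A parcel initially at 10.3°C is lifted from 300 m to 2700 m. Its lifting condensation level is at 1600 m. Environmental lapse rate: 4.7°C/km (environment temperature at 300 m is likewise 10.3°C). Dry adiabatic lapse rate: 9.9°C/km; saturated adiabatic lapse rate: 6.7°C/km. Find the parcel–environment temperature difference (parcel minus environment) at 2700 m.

-8.96°C (parcel cooler than environment)

Parcel:
  300–1600 m, dry: Δz = 1.3 km ⇒ ΔT = -12.87°C; T = -2.57°C
  1600–2700 m, saturated: Δz = 1.1 km ⇒ ΔT = -7.37°C; T = -9.94°C
Environment:
  300–2700 m, environment: Δz = 2.4 km ⇒ ΔT = -11.28°C; T = -0.98°C
T_parcel − T_env = -9.94 − (-0.98) = -8.96°C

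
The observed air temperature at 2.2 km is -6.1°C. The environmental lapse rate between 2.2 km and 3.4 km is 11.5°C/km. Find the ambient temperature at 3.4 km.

-19.9°C

2200–3400 m, environmental: Δz = 1.2 km ⇒ ΔT = -13.8°C; T = -19.9°C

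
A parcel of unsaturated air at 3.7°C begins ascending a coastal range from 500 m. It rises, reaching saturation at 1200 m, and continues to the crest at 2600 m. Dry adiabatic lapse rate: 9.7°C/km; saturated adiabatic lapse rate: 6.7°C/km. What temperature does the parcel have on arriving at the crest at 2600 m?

500–1200 m, dry: Δz = 0.7 km ⇒ ΔT = -6.79°C; T = -3.09°C
1200–2600 m, saturated: Δz = 1.4 km ⇒ ΔT = -9.38°C; T = -12.47°C

-12.47°C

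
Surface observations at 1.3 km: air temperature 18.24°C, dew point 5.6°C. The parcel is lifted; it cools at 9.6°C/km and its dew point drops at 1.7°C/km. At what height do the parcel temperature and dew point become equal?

2.9 km

T and T_d converge at 9.6 − 1.7 = 7.9°C per km
Height above start = (18.24 − 5.6) / 7.9 = 1.6 km
LCL altitude = 1300 m + 1600 m = 2900 m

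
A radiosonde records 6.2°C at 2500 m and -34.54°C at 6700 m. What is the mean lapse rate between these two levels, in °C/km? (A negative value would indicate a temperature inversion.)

9.7°C/km

Γ = −ΔT/Δz = (6.2 − (-34.54)) / (6700 − 2500) m
  = 40.74°C / 4.2 km = 9.7°C/km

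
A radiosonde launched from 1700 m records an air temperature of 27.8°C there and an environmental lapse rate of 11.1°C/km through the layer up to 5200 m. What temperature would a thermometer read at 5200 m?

Environmental to 5200 m: -11.1 × 3.5 km = -38.85°C, so T = -11.05°C.

-11.05°C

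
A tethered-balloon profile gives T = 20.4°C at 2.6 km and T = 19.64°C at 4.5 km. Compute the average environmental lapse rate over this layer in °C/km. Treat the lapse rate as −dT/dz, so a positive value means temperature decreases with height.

0.4°C/km

Γ = −ΔT/Δz = (20.4 − 19.64) / (4500 − 2600) m
  = 0.76°C / 1.9 km = 0.4°C/km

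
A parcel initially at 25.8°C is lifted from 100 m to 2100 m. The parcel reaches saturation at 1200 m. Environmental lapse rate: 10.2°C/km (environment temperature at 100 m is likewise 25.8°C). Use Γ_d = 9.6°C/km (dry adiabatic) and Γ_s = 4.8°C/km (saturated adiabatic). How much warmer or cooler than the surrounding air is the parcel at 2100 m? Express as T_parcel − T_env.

Parcel:
  100–1200 m, dry: Δz = 1.1 km ⇒ ΔT = -10.56°C; T = 15.24°C
  1200–2100 m, saturated: Δz = 0.9 km ⇒ ΔT = -4.32°C; T = 10.92°C
Environment:
  100–2100 m, environment: Δz = 2 km ⇒ ΔT = -20.4°C; T = 5.4°C
T_parcel − T_env = 10.92 − 5.4 = +5.52°C

+5.52°C (parcel warmer than environment)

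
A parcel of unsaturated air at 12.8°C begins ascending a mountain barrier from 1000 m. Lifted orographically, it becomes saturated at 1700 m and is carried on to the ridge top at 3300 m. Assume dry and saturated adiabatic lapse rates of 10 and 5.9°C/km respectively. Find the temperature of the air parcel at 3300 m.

1000 → 1700 m (dry, 10°C/km): ΔT = -10 × 0.7 = -7°C → T = 5.8°C
1700 → 3300 m (saturated, 5.9°C/km): ΔT = -5.9 × 1.6 = -9.44°C → T = -3.64°C

-3.64°C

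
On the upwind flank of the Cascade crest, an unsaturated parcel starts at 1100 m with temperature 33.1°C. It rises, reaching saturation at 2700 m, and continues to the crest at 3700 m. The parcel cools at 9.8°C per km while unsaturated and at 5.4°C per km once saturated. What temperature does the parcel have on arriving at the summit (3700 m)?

1100–2700 m, dry: Δz = 1.6 km ⇒ ΔT = -15.68°C; T = 17.42°C
2700–3700 m, saturated: Δz = 1 km ⇒ ΔT = -5.4°C; T = 12.02°C

12.02°C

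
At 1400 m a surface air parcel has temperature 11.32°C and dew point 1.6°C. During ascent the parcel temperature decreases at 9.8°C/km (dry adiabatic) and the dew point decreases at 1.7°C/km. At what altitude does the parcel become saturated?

2600 m

T and T_d converge at 9.8 − 1.7 = 8.1°C per km
Height above start = (11.32 − 1.6) / 8.1 = 1.2 km
LCL altitude = 1400 m + 1200 m = 2600 m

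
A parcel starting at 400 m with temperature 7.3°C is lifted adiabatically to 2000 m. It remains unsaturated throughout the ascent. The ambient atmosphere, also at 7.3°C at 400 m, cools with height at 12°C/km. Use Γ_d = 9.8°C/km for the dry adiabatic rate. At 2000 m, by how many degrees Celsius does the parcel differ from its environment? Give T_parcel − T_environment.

+3.52°C (parcel warmer than environment)

Parcel:
  Dry to 2000 m: -9.8 × 1.6 km = -15.68°C, so T = -8.38°C.
Environment:
  Environment to 2000 m: -12 × 1.6 km = -19.2°C, so T = -11.9°C.
T_parcel − T_env = -8.38 − (-11.9) = +3.52°C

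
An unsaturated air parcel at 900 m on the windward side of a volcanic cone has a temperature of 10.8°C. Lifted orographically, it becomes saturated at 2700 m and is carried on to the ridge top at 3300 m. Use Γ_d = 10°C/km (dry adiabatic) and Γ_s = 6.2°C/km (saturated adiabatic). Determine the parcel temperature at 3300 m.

-10.92°C

Dry to 2700 m: -10 × 1.8 km = -18°C, so T = -7.2°C.
Saturated to 3300 m: -6.2 × 0.6 km = -3.72°C, so T = -10.92°C.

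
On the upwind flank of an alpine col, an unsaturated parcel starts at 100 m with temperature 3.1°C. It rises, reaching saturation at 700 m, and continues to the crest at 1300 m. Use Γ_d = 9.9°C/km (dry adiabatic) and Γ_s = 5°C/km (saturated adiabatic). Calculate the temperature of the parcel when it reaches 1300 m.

-5.84°C

100–700 m, dry: Δz = 0.6 km ⇒ ΔT = -5.94°C; T = -2.84°C
700–1300 m, saturated: Δz = 0.6 km ⇒ ΔT = -3°C; T = -5.84°C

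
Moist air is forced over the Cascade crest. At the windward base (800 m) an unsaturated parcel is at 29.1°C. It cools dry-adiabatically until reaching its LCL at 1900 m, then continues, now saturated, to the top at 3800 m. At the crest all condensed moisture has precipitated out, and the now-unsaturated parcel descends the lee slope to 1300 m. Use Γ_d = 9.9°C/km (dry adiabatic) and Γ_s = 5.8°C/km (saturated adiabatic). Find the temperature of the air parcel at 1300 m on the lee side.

31.94°C

From 800 m to 1900 m (dry): cools by 9.9 × 1.1 = 10.89°C, giving 18.21°C.
From 1900 m to 3800 m (saturated): cools by 5.8 × 1.9 = 11.02°C, giving 7.19°C.
From 3800 m to 1300 m (dry descent): warms by 9.9 × 2.5 = 24.75°C, giving 31.94°C.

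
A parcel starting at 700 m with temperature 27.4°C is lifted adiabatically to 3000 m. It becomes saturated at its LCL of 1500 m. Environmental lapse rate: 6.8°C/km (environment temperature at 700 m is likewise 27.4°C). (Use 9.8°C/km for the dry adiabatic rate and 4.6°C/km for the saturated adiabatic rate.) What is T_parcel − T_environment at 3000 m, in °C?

Parcel:
  700–1500 m, dry: Δz = 0.8 km ⇒ ΔT = -7.84°C; T = 19.56°C
  1500–3000 m, saturated: Δz = 1.5 km ⇒ ΔT = -6.9°C; T = 12.66°C
Environment:
  700–3000 m, environment: Δz = 2.3 km ⇒ ΔT = -15.64°C; T = 11.76°C
T_parcel − T_env = 12.66 − 11.76 = +0.9°C

+0.9°C (parcel warmer than environment)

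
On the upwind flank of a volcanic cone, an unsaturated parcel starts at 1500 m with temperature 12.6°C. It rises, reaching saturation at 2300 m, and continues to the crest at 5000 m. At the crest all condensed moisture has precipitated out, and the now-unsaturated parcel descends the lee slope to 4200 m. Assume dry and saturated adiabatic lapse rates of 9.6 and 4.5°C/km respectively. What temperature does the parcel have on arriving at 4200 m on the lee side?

1500–2300 m, dry: Δz = 0.8 km ⇒ ΔT = -7.68°C; T = 4.92°C
2300–5000 m, saturated: Δz = 2.7 km ⇒ ΔT = -12.15°C; T = -7.23°C
5000–4200 m, dry descent: Δz = 0.8 km ⇒ ΔT = +7.68°C; T = 0.45°C

0.45°C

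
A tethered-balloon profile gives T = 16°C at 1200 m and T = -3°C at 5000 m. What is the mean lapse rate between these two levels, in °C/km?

5°C/km

Γ = −ΔT/Δz = (16 − (-3)) / (5000 − 1200) m
  = 19°C / 3.8 km = 5°C/km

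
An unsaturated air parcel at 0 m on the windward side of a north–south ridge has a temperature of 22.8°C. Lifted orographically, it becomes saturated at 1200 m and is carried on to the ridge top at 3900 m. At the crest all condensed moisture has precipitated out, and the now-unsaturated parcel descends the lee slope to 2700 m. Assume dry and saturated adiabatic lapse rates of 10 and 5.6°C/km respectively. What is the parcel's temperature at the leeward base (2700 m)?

7.68°C

Dry to 1200 m: -10 × 1.2 km = -12°C, so T = 10.8°C.
Saturated to 3900 m: -5.6 × 2.7 km = -15.12°C, so T = -4.32°C.
Dry descent to 2700 m: +10 × 1.2 km = +12°C, so T = 7.68°C.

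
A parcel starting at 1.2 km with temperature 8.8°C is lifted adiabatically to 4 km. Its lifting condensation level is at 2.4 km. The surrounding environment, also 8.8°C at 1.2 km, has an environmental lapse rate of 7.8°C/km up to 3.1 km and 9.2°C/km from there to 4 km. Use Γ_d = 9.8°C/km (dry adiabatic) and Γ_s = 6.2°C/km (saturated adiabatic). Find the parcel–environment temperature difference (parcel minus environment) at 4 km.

Parcel:
  Dry to 2400 m: -9.8 × 1.2 km = -11.76°C, so T = -2.96°C.
  Saturated to 4000 m: -6.2 × 1.6 km = -9.92°C, so T = -12.88°C.
Environment:
  Environment, lower layer to 3100 m: -7.8 × 1.9 km = -14.82°C, so T = -6.02°C.
  Environment, upper layer to 4000 m: -9.2 × 0.9 km = -8.28°C, so T = -14.3°C.
T_parcel − T_env = -12.88 − (-14.3) = +1.42°C

+1.42°C (parcel warmer than environment)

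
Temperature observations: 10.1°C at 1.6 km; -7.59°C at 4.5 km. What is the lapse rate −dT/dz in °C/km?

Γ = −ΔT/Δz = (10.1 − (-7.59)) / (4500 − 1600) m
  = 17.69°C / 2.9 km = 6.1°C/km

6.1°C/km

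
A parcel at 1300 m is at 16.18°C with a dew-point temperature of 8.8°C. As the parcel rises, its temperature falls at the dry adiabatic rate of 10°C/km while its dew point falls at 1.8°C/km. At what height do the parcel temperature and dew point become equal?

2200 m

T and T_d converge at 10 − 1.8 = 8.2°C per km
Height above start = (16.18 − 8.8) / 8.2 = 0.9 km
LCL altitude = 1300 m + 900 m = 2200 m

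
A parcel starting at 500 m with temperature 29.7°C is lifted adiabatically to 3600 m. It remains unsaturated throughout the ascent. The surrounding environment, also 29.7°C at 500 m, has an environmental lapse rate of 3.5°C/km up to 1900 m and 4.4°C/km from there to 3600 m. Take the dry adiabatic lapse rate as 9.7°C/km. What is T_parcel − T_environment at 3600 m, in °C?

Parcel:
  From 500 m to 3600 m (dry): cools by 9.7 × 3.1 = 30.07°C, giving -0.37°C.
Environment:
  From 500 m to 1900 m (environment, lower layer): cools by 3.5 × 1.4 = 4.9°C, giving 24.8°C.
  From 1900 m to 3600 m (environment, upper layer): cools by 4.4 × 1.7 = 7.48°C, giving 17.32°C.
T_parcel − T_env = -0.37 − 17.32 = -17.69°C

-17.69°C (parcel cooler than environment)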